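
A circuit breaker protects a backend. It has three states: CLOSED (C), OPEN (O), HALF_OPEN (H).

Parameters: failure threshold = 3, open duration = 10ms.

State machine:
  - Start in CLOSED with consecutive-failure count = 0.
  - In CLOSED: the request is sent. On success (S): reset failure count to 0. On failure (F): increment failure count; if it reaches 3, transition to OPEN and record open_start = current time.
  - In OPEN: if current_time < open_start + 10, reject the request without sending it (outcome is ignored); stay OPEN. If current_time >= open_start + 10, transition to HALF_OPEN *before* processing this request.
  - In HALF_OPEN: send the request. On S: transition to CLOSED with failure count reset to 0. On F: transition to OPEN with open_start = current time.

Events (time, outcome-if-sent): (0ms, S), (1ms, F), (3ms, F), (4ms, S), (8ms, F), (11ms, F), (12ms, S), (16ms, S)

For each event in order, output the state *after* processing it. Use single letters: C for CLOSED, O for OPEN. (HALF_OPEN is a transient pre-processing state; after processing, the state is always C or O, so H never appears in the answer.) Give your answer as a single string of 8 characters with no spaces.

Answer: CCCCCCCC

Derivation:
State after each event:
  event#1 t=0ms outcome=S: state=CLOSED
  event#2 t=1ms outcome=F: state=CLOSED
  event#3 t=3ms outcome=F: state=CLOSED
  event#4 t=4ms outcome=S: state=CLOSED
  event#5 t=8ms outcome=F: state=CLOSED
  event#6 t=11ms outcome=F: state=CLOSED
  event#7 t=12ms outcome=S: state=CLOSED
  event#8 t=16ms outcome=S: state=CLOSED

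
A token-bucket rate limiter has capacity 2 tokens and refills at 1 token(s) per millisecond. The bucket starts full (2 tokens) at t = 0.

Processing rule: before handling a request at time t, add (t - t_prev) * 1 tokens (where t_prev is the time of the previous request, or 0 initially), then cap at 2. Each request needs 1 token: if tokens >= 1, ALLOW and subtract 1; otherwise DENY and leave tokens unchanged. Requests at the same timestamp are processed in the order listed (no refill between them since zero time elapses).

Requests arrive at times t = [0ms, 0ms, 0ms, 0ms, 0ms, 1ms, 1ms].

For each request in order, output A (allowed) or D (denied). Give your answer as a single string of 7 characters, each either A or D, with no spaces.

Answer: AADDDAD

Derivation:
Simulating step by step:
  req#1 t=0ms: ALLOW
  req#2 t=0ms: ALLOW
  req#3 t=0ms: DENY
  req#4 t=0ms: DENY
  req#5 t=0ms: DENY
  req#6 t=1ms: ALLOW
  req#7 t=1ms: DENY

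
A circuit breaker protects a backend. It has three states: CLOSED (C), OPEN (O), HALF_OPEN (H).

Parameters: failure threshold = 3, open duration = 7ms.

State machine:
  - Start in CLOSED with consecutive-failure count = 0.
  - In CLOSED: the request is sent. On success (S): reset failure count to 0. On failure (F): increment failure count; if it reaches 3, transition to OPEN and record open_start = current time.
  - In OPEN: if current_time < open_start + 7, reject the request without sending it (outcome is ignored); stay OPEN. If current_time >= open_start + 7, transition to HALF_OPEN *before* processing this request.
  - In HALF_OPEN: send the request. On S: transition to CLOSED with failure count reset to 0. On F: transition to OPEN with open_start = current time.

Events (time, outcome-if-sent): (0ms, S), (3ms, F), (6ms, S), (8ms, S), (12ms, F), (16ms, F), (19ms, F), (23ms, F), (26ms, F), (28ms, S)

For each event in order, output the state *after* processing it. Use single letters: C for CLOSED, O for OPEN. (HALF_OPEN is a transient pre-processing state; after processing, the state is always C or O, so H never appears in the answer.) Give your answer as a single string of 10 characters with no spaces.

State after each event:
  event#1 t=0ms outcome=S: state=CLOSED
  event#2 t=3ms outcome=F: state=CLOSED
  event#3 t=6ms outcome=S: state=CLOSED
  event#4 t=8ms outcome=S: state=CLOSED
  event#5 t=12ms outcome=F: state=CLOSED
  event#6 t=16ms outcome=F: state=CLOSED
  event#7 t=19ms outcome=F: state=OPEN
  event#8 t=23ms outcome=F: state=OPEN
  event#9 t=26ms outcome=F: state=OPEN
  event#10 t=28ms outcome=S: state=OPEN

Answer: CCCCCCOOOO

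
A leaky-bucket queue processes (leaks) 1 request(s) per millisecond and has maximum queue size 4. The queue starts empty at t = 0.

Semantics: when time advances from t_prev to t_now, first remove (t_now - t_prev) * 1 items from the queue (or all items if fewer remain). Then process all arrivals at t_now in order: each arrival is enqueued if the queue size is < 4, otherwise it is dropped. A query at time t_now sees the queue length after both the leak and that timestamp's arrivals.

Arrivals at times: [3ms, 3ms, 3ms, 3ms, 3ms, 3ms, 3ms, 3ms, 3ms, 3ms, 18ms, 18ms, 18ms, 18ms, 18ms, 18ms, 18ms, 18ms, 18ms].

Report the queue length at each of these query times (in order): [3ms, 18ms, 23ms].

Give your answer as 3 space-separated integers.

Queue lengths at query times:
  query t=3ms: backlog = 4
  query t=18ms: backlog = 4
  query t=23ms: backlog = 0

Answer: 4 4 0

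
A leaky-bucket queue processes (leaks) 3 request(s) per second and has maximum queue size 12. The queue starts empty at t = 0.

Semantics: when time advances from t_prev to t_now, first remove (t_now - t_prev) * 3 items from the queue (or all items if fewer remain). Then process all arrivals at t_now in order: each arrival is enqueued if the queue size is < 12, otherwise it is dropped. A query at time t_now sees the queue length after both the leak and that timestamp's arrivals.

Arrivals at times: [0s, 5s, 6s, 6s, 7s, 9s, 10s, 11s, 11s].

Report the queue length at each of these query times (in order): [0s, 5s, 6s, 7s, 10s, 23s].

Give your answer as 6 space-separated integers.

Queue lengths at query times:
  query t=0s: backlog = 1
  query t=5s: backlog = 1
  query t=6s: backlog = 2
  query t=7s: backlog = 1
  query t=10s: backlog = 1
  query t=23s: backlog = 0

Answer: 1 1 2 1 1 0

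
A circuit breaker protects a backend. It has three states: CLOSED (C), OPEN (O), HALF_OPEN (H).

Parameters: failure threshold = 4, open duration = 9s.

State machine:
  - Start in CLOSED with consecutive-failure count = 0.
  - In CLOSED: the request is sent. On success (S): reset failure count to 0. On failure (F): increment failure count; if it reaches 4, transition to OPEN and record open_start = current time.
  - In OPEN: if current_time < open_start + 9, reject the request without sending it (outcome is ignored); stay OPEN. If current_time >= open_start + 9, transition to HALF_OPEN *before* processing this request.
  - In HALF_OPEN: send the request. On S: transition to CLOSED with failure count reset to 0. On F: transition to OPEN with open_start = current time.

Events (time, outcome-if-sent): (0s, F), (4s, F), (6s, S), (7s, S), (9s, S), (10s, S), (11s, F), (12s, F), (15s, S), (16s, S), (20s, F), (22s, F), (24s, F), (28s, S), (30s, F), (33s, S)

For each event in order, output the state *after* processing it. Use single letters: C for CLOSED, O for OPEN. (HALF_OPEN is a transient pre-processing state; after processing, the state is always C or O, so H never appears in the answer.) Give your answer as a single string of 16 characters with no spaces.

Answer: CCCCCCCCCCCCCCCC

Derivation:
State after each event:
  event#1 t=0s outcome=F: state=CLOSED
  event#2 t=4s outcome=F: state=CLOSED
  event#3 t=6s outcome=S: state=CLOSED
  event#4 t=7s outcome=S: state=CLOSED
  event#5 t=9s outcome=S: state=CLOSED
  event#6 t=10s outcome=S: state=CLOSED
  event#7 t=11s outcome=F: state=CLOSED
  event#8 t=12s outcome=F: state=CLOSED
  event#9 t=15s outcome=S: state=CLOSED
  event#10 t=16s outcome=S: state=CLOSED
  event#11 t=20s outcome=F: state=CLOSED
  event#12 t=22s outcome=F: state=CLOSED
  event#13 t=24s outcome=F: state=CLOSED
  event#14 t=28s outcome=S: state=CLOSED
  event#15 t=30s outcome=F: state=CLOSED
  event#16 t=33s outcome=S: state=CLOSED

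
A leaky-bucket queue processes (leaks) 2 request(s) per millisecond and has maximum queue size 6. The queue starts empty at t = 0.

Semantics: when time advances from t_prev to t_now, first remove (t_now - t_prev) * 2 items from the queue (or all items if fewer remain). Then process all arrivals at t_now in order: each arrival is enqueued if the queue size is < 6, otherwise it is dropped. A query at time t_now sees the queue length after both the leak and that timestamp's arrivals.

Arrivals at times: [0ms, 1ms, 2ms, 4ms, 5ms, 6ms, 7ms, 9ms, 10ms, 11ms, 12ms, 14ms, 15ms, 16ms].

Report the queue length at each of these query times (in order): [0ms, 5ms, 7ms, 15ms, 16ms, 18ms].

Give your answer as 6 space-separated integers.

Answer: 1 1 1 1 1 0

Derivation:
Queue lengths at query times:
  query t=0ms: backlog = 1
  query t=5ms: backlog = 1
  query t=7ms: backlog = 1
  query t=15ms: backlog = 1
  query t=16ms: backlog = 1
  query t=18ms: backlog = 0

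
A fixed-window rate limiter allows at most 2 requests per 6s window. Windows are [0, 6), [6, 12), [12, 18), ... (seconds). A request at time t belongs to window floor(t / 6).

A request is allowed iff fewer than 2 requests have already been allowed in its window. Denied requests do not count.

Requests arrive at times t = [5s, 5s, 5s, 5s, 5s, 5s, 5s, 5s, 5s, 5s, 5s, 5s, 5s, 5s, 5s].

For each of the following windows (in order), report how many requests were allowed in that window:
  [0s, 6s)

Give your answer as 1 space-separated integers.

Processing requests:
  req#1 t=5s (window 0): ALLOW
  req#2 t=5s (window 0): ALLOW
  req#3 t=5s (window 0): DENY
  req#4 t=5s (window 0): DENY
  req#5 t=5s (window 0): DENY
  req#6 t=5s (window 0): DENY
  req#7 t=5s (window 0): DENY
  req#8 t=5s (window 0): DENY
  req#9 t=5s (window 0): DENY
  req#10 t=5s (window 0): DENY
  req#11 t=5s (window 0): DENY
  req#12 t=5s (window 0): DENY
  req#13 t=5s (window 0): DENY
  req#14 t=5s (window 0): DENY
  req#15 t=5s (window 0): DENY

Allowed counts by window: 2

Answer: 2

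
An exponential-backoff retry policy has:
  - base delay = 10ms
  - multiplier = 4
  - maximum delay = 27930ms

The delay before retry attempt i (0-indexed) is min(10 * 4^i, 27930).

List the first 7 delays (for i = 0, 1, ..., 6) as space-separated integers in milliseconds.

Answer: 10 40 160 640 2560 10240 27930

Derivation:
Computing each delay:
  i=0: min(10*4^0, 27930) = 10
  i=1: min(10*4^1, 27930) = 40
  i=2: min(10*4^2, 27930) = 160
  i=3: min(10*4^3, 27930) = 640
  i=4: min(10*4^4, 27930) = 2560
  i=5: min(10*4^5, 27930) = 10240
  i=6: min(10*4^6, 27930) = 27930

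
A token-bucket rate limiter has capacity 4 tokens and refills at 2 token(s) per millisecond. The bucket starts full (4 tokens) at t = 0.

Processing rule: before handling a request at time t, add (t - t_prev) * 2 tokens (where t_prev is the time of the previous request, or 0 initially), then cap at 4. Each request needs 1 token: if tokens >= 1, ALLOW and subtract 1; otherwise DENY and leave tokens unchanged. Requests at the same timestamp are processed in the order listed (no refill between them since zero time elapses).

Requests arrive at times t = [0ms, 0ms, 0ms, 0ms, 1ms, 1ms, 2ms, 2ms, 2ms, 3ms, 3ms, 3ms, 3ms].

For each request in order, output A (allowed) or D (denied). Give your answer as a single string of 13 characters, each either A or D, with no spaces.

Answer: AAAAAAAADAADD

Derivation:
Simulating step by step:
  req#1 t=0ms: ALLOW
  req#2 t=0ms: ALLOW
  req#3 t=0ms: ALLOW
  req#4 t=0ms: ALLOW
  req#5 t=1ms: ALLOW
  req#6 t=1ms: ALLOW
  req#7 t=2ms: ALLOW
  req#8 t=2ms: ALLOW
  req#9 t=2ms: DENY
  req#10 t=3ms: ALLOW
  req#11 t=3ms: ALLOW
  req#12 t=3ms: DENY
  req#13 t=3ms: DENY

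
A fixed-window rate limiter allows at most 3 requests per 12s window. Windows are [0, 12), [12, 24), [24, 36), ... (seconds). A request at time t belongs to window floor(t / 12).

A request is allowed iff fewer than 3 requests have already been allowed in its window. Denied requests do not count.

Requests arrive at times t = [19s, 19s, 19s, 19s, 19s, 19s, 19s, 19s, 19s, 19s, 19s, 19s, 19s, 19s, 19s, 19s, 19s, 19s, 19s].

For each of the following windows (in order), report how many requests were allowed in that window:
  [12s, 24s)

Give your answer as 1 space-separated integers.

Answer: 3

Derivation:
Processing requests:
  req#1 t=19s (window 1): ALLOW
  req#2 t=19s (window 1): ALLOW
  req#3 t=19s (window 1): ALLOW
  req#4 t=19s (window 1): DENY
  req#5 t=19s (window 1): DENY
  req#6 t=19s (window 1): DENY
  req#7 t=19s (window 1): DENY
  req#8 t=19s (window 1): DENY
  req#9 t=19s (window 1): DENY
  req#10 t=19s (window 1): DENY
  req#11 t=19s (window 1): DENY
  req#12 t=19s (window 1): DENY
  req#13 t=19s (window 1): DENY
  req#14 t=19s (window 1): DENY
  req#15 t=19s (window 1): DENY
  req#16 t=19s (window 1): DENY
  req#17 t=19s (window 1): DENY
  req#18 t=19s (window 1): DENY
  req#19 t=19s (window 1): DENY

Allowed counts by window: 3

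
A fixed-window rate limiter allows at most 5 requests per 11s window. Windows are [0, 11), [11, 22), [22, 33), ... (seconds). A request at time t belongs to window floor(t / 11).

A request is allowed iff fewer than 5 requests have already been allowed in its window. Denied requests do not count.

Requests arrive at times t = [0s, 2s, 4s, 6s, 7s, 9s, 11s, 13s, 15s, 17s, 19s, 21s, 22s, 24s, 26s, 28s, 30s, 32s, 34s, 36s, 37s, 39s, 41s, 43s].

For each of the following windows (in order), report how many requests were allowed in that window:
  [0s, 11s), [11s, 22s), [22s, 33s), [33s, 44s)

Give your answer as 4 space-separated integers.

Processing requests:
  req#1 t=0s (window 0): ALLOW
  req#2 t=2s (window 0): ALLOW
  req#3 t=4s (window 0): ALLOW
  req#4 t=6s (window 0): ALLOW
  req#5 t=7s (window 0): ALLOW
  req#6 t=9s (window 0): DENY
  req#7 t=11s (window 1): ALLOW
  req#8 t=13s (window 1): ALLOW
  req#9 t=15s (window 1): ALLOW
  req#10 t=17s (window 1): ALLOW
  req#11 t=19s (window 1): ALLOW
  req#12 t=21s (window 1): DENY
  req#13 t=22s (window 2): ALLOW
  req#14 t=24s (window 2): ALLOW
  req#15 t=26s (window 2): ALLOW
  req#16 t=28s (window 2): ALLOW
  req#17 t=30s (window 2): ALLOW
  req#18 t=32s (window 2): DENY
  req#19 t=34s (window 3): ALLOW
  req#20 t=36s (window 3): ALLOW
  req#21 t=37s (window 3): ALLOW
  req#22 t=39s (window 3): ALLOW
  req#23 t=41s (window 3): ALLOW
  req#24 t=43s (window 3): DENY

Allowed counts by window: 5 5 5 5

Answer: 5 5 5 5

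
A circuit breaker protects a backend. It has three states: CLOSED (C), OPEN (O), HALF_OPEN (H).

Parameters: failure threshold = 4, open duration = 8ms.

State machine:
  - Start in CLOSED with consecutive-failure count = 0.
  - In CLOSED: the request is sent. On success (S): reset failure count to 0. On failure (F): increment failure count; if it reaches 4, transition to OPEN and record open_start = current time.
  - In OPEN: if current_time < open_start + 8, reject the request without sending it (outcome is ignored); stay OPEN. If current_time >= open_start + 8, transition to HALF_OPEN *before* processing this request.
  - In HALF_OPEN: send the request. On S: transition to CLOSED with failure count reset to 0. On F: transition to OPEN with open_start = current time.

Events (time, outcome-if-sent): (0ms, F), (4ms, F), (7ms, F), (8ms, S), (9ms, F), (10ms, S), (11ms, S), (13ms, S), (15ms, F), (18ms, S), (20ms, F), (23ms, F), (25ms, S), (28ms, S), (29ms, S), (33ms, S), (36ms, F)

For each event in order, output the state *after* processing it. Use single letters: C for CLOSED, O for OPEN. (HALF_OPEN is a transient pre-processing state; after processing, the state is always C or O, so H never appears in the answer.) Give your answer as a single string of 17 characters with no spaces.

Answer: CCCCCCCCCCCCCCCCC

Derivation:
State after each event:
  event#1 t=0ms outcome=F: state=CLOSED
  event#2 t=4ms outcome=F: state=CLOSED
  event#3 t=7ms outcome=F: state=CLOSED
  event#4 t=8ms outcome=S: state=CLOSED
  event#5 t=9ms outcome=F: state=CLOSED
  event#6 t=10ms outcome=S: state=CLOSED
  event#7 t=11ms outcome=S: state=CLOSED
  event#8 t=13ms outcome=S: state=CLOSED
  event#9 t=15ms outcome=F: state=CLOSED
  event#10 t=18ms outcome=S: state=CLOSED
  event#11 t=20ms outcome=F: state=CLOSED
  event#12 t=23ms outcome=F: state=CLOSED
  event#13 t=25ms outcome=S: state=CLOSED
  event#14 t=28ms outcome=S: state=CLOSED
  event#15 t=29ms outcome=S: state=CLOSED
  event#16 t=33ms outcome=S: state=CLOSED
  event#17 t=36ms outcome=F: state=CLOSED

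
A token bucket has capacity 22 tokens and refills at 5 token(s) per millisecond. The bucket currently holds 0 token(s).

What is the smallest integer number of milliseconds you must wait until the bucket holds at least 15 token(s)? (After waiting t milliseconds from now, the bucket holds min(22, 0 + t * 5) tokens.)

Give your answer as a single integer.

Need 0 + t * 5 >= 15, so t >= 15/5.
Smallest integer t = ceil(15/5) = 3.

Answer: 3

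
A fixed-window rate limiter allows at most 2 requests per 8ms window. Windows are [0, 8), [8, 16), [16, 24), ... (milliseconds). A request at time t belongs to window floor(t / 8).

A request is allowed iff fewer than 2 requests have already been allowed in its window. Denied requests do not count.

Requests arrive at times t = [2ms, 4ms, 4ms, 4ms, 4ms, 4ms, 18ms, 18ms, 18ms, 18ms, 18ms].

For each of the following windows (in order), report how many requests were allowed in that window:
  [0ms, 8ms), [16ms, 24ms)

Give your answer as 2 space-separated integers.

Answer: 2 2

Derivation:
Processing requests:
  req#1 t=2ms (window 0): ALLOW
  req#2 t=4ms (window 0): ALLOW
  req#3 t=4ms (window 0): DENY
  req#4 t=4ms (window 0): DENY
  req#5 t=4ms (window 0): DENY
  req#6 t=4ms (window 0): DENY
  req#7 t=18ms (window 2): ALLOW
  req#8 t=18ms (window 2): ALLOW
  req#9 t=18ms (window 2): DENY
  req#10 t=18ms (window 2): DENY
  req#11 t=18ms (window 2): DENY

Allowed counts by window: 2 2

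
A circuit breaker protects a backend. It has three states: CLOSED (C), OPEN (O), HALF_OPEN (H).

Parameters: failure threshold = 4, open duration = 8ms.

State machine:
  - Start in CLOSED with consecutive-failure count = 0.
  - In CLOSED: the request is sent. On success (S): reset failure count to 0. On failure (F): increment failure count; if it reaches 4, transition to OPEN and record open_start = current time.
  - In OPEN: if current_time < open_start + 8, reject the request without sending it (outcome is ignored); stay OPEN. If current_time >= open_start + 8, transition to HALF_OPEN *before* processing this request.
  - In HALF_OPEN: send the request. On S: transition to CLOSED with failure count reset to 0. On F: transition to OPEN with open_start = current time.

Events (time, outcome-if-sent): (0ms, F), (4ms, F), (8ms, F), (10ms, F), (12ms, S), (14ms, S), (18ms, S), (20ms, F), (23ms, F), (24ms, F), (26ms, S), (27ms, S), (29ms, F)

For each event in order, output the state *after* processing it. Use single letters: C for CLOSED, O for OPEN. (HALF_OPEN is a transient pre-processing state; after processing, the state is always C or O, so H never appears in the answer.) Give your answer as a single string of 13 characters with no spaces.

Answer: CCCOOOCCCCCCC

Derivation:
State after each event:
  event#1 t=0ms outcome=F: state=CLOSED
  event#2 t=4ms outcome=F: state=CLOSED
  event#3 t=8ms outcome=F: state=CLOSED
  event#4 t=10ms outcome=F: state=OPEN
  event#5 t=12ms outcome=S: state=OPEN
  event#6 t=14ms outcome=S: state=OPEN
  event#7 t=18ms outcome=S: state=CLOSED
  event#8 t=20ms outcome=F: state=CLOSED
  event#9 t=23ms outcome=F: state=CLOSED
  event#10 t=24ms outcome=F: state=CLOSED
  event#11 t=26ms outcome=S: state=CLOSED
  event#12 t=27ms outcome=S: state=CLOSED
  event#13 t=29ms outcome=F: state=CLOSED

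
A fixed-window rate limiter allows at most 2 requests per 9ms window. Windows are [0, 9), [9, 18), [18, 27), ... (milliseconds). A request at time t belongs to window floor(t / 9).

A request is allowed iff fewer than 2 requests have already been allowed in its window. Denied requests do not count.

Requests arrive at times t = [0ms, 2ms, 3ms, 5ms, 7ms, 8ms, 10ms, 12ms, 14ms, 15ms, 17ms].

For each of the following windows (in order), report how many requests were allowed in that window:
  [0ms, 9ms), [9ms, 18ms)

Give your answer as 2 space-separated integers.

Processing requests:
  req#1 t=0ms (window 0): ALLOW
  req#2 t=2ms (window 0): ALLOW
  req#3 t=3ms (window 0): DENY
  req#4 t=5ms (window 0): DENY
  req#5 t=7ms (window 0): DENY
  req#6 t=8ms (window 0): DENY
  req#7 t=10ms (window 1): ALLOW
  req#8 t=12ms (window 1): ALLOW
  req#9 t=14ms (window 1): DENY
  req#10 t=15ms (window 1): DENY
  req#11 t=17ms (window 1): DENY

Allowed counts by window: 2 2

Answer: 2 2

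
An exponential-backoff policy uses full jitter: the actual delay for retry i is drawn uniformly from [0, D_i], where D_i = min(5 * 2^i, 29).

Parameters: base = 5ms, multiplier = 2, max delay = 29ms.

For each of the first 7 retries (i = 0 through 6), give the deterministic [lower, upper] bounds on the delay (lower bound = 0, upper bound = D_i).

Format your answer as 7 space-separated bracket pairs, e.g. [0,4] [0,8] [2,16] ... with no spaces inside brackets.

Computing bounds per retry:
  i=0: D_i=min(5*2^0,29)=5, bounds=[0,5]
  i=1: D_i=min(5*2^1,29)=10, bounds=[0,10]
  i=2: D_i=min(5*2^2,29)=20, bounds=[0,20]
  i=3: D_i=min(5*2^3,29)=29, bounds=[0,29]
  i=4: D_i=min(5*2^4,29)=29, bounds=[0,29]
  i=5: D_i=min(5*2^5,29)=29, bounds=[0,29]
  i=6: D_i=min(5*2^6,29)=29, bounds=[0,29]

Answer: [0,5] [0,10] [0,20] [0,29] [0,29] [0,29] [0,29]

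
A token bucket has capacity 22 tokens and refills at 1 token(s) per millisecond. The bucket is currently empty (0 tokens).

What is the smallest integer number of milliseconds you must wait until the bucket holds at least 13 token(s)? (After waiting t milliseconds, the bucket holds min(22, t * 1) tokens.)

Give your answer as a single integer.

Need t * 1 >= 13, so t >= 13/1.
Smallest integer t = ceil(13/1) = 13.

Answer: 13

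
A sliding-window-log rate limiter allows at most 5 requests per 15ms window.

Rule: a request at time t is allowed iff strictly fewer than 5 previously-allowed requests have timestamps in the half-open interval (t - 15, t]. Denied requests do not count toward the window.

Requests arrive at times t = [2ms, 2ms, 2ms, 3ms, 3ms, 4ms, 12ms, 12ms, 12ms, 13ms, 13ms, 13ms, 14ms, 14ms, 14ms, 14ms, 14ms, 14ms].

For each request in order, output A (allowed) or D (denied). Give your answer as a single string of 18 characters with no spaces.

Tracking allowed requests in the window:
  req#1 t=2ms: ALLOW
  req#2 t=2ms: ALLOW
  req#3 t=2ms: ALLOW
  req#4 t=3ms: ALLOW
  req#5 t=3ms: ALLOW
  req#6 t=4ms: DENY
  req#7 t=12ms: DENY
  req#8 t=12ms: DENY
  req#9 t=12ms: DENY
  req#10 t=13ms: DENY
  req#11 t=13ms: DENY
  req#12 t=13ms: DENY
  req#13 t=14ms: DENY
  req#14 t=14ms: DENY
  req#15 t=14ms: DENY
  req#16 t=14ms: DENY
  req#17 t=14ms: DENY
  req#18 t=14ms: DENY

Answer: AAAAADDDDDDDDDDDDD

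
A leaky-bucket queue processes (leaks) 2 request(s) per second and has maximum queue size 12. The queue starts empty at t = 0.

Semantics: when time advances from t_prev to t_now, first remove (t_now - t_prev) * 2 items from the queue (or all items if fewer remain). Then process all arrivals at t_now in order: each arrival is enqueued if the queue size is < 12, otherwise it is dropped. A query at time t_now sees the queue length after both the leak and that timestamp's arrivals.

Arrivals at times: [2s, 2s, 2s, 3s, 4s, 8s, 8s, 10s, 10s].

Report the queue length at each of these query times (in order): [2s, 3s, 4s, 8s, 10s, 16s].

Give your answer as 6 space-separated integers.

Answer: 3 2 1 2 2 0

Derivation:
Queue lengths at query times:
  query t=2s: backlog = 3
  query t=3s: backlog = 2
  query t=4s: backlog = 1
  query t=8s: backlog = 2
  query t=10s: backlog = 2
  query t=16s: backlog = 0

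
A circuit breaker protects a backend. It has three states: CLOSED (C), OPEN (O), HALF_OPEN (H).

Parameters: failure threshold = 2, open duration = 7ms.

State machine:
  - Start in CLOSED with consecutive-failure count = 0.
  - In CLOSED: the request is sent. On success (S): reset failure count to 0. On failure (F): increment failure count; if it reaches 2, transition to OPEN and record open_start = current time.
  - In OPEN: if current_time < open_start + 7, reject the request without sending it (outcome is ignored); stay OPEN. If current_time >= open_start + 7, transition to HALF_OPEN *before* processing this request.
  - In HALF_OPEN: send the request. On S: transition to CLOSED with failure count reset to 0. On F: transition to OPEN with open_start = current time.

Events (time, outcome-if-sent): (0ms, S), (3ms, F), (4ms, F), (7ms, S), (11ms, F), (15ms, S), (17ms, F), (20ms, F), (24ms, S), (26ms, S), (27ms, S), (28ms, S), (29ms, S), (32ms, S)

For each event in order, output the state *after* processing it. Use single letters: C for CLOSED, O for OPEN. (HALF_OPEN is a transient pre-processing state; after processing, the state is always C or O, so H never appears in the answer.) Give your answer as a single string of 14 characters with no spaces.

State after each event:
  event#1 t=0ms outcome=S: state=CLOSED
  event#2 t=3ms outcome=F: state=CLOSED
  event#3 t=4ms outcome=F: state=OPEN
  event#4 t=7ms outcome=S: state=OPEN
  event#5 t=11ms outcome=F: state=OPEN
  event#6 t=15ms outcome=S: state=OPEN
  event#7 t=17ms outcome=F: state=OPEN
  event#8 t=20ms outcome=F: state=OPEN
  event#9 t=24ms outcome=S: state=OPEN
  event#10 t=26ms outcome=S: state=OPEN
  event#11 t=27ms outcome=S: state=CLOSED
  event#12 t=28ms outcome=S: state=CLOSED
  event#13 t=29ms outcome=S: state=CLOSED
  event#14 t=32ms outcome=S: state=CLOSED

Answer: CCOOOOOOOOCCCC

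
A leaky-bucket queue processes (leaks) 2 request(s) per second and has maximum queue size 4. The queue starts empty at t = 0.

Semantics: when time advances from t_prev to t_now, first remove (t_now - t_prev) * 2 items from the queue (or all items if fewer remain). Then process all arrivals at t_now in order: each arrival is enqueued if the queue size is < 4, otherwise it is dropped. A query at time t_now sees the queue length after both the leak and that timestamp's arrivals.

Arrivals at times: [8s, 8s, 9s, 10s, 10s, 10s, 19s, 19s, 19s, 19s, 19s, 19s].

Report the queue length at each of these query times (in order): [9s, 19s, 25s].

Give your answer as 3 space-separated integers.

Answer: 1 4 0

Derivation:
Queue lengths at query times:
  query t=9s: backlog = 1
  query t=19s: backlog = 4
  query t=25s: backlog = 0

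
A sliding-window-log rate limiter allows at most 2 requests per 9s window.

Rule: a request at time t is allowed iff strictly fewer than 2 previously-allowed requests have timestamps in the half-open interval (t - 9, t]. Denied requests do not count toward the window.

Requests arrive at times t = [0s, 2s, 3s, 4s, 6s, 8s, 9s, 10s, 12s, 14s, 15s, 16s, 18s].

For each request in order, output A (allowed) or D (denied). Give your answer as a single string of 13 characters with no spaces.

Tracking allowed requests in the window:
  req#1 t=0s: ALLOW
  req#2 t=2s: ALLOW
  req#3 t=3s: DENY
  req#4 t=4s: DENY
  req#5 t=6s: DENY
  req#6 t=8s: DENY
  req#7 t=9s: ALLOW
  req#8 t=10s: DENY
  req#9 t=12s: ALLOW
  req#10 t=14s: DENY
  req#11 t=15s: DENY
  req#12 t=16s: DENY
  req#13 t=18s: ALLOW

Answer: AADDDDADADDDA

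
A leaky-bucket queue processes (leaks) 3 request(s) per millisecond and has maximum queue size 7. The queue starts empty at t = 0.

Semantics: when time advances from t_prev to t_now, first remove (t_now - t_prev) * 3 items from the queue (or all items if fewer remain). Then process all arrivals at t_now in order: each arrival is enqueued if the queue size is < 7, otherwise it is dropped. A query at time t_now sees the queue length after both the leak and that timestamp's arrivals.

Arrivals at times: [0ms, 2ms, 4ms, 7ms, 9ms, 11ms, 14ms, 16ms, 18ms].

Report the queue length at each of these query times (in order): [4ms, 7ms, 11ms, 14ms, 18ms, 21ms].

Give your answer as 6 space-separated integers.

Queue lengths at query times:
  query t=4ms: backlog = 1
  query t=7ms: backlog = 1
  query t=11ms: backlog = 1
  query t=14ms: backlog = 1
  query t=18ms: backlog = 1
  query t=21ms: backlog = 0

Answer: 1 1 1 1 1 0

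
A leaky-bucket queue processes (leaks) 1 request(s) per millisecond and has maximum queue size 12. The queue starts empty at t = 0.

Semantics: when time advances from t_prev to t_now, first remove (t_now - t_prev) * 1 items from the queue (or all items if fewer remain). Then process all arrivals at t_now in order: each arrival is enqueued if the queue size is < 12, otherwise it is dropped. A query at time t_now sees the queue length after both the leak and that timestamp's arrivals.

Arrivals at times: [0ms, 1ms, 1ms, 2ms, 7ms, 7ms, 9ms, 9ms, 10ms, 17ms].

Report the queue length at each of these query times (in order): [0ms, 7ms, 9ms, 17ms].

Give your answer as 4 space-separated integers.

Answer: 1 2 2 1

Derivation:
Queue lengths at query times:
  query t=0ms: backlog = 1
  query t=7ms: backlog = 2
  query t=9ms: backlog = 2
  query t=17ms: backlog = 1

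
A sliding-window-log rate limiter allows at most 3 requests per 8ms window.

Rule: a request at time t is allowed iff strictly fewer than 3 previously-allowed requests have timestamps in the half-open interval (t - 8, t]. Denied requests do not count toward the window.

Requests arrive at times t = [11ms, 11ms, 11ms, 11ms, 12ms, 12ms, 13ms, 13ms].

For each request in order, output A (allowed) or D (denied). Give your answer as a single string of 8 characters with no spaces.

Tracking allowed requests in the window:
  req#1 t=11ms: ALLOW
  req#2 t=11ms: ALLOW
  req#3 t=11ms: ALLOW
  req#4 t=11ms: DENY
  req#5 t=12ms: DENY
  req#6 t=12ms: DENY
  req#7 t=13ms: DENY
  req#8 t=13ms: DENY

Answer: AAADDDDD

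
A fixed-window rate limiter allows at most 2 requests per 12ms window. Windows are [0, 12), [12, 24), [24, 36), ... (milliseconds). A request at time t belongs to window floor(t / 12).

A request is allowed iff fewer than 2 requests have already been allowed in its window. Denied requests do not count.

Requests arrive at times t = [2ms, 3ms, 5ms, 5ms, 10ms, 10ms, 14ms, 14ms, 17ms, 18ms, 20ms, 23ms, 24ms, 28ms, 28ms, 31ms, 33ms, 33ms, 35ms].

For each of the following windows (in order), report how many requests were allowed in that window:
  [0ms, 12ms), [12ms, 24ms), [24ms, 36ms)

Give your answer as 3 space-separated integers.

Answer: 2 2 2

Derivation:
Processing requests:
  req#1 t=2ms (window 0): ALLOW
  req#2 t=3ms (window 0): ALLOW
  req#3 t=5ms (window 0): DENY
  req#4 t=5ms (window 0): DENY
  req#5 t=10ms (window 0): DENY
  req#6 t=10ms (window 0): DENY
  req#7 t=14ms (window 1): ALLOW
  req#8 t=14ms (window 1): ALLOW
  req#9 t=17ms (window 1): DENY
  req#10 t=18ms (window 1): DENY
  req#11 t=20ms (window 1): DENY
  req#12 t=23ms (window 1): DENY
  req#13 t=24ms (window 2): ALLOW
  req#14 t=28ms (window 2): ALLOW
  req#15 t=28ms (window 2): DENY
  req#16 t=31ms (window 2): DENY
  req#17 t=33ms (window 2): DENY
  req#18 t=33ms (window 2): DENY
  req#19 t=35ms (window 2): DENY

Allowed counts by window: 2 2 2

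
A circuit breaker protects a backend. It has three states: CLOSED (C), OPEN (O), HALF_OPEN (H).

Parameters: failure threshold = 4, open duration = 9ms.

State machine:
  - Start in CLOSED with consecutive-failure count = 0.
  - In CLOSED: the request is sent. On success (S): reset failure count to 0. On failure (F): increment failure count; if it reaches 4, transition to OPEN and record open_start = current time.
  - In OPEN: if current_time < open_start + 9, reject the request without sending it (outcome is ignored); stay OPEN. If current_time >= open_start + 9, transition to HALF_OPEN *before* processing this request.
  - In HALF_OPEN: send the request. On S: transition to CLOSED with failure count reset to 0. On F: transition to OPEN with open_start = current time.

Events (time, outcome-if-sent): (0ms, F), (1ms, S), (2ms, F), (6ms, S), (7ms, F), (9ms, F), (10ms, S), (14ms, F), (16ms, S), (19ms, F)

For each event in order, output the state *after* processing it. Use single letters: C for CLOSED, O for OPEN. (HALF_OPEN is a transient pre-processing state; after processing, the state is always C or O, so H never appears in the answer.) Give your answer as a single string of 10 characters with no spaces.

Answer: CCCCCCCCCC

Derivation:
State after each event:
  event#1 t=0ms outcome=F: state=CLOSED
  event#2 t=1ms outcome=S: state=CLOSED
  event#3 t=2ms outcome=F: state=CLOSED
  event#4 t=6ms outcome=S: state=CLOSED
  event#5 t=7ms outcome=F: state=CLOSED
  event#6 t=9ms outcome=F: state=CLOSED
  event#7 t=10ms outcome=S: state=CLOSED
  event#8 t=14ms outcome=F: state=CLOSED
  event#9 t=16ms outcome=S: state=CLOSED
  event#10 t=19ms outcome=F: state=CLOSED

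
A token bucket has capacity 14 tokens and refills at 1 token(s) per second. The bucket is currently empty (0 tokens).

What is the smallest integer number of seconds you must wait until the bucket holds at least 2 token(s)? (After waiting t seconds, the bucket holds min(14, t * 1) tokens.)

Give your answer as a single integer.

Answer: 2

Derivation:
Need t * 1 >= 2, so t >= 2/1.
Smallest integer t = ceil(2/1) = 2.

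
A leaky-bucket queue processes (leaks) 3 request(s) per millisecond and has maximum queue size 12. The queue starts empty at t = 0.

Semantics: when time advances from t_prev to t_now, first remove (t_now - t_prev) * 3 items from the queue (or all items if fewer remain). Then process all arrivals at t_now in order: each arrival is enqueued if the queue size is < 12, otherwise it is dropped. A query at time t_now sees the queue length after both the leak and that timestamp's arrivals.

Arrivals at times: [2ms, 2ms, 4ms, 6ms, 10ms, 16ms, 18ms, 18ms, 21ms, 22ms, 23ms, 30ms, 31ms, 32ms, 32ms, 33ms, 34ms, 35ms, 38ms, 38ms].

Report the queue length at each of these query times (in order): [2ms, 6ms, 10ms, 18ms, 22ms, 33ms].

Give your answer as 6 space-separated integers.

Queue lengths at query times:
  query t=2ms: backlog = 2
  query t=6ms: backlog = 1
  query t=10ms: backlog = 1
  query t=18ms: backlog = 2
  query t=22ms: backlog = 1
  query t=33ms: backlog = 1

Answer: 2 1 1 2 1 1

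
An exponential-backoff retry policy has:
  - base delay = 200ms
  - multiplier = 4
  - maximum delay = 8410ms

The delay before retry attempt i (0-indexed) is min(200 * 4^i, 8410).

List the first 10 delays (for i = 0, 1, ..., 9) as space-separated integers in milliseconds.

Answer: 200 800 3200 8410 8410 8410 8410 8410 8410 8410

Derivation:
Computing each delay:
  i=0: min(200*4^0, 8410) = 200
  i=1: min(200*4^1, 8410) = 800
  i=2: min(200*4^2, 8410) = 3200
  i=3: min(200*4^3, 8410) = 8410
  i=4: min(200*4^4, 8410) = 8410
  i=5: min(200*4^5, 8410) = 8410
  i=6: min(200*4^6, 8410) = 8410
  i=7: min(200*4^7, 8410) = 8410
  i=8: min(200*4^8, 8410) = 8410
  i=9: min(200*4^9, 8410) = 8410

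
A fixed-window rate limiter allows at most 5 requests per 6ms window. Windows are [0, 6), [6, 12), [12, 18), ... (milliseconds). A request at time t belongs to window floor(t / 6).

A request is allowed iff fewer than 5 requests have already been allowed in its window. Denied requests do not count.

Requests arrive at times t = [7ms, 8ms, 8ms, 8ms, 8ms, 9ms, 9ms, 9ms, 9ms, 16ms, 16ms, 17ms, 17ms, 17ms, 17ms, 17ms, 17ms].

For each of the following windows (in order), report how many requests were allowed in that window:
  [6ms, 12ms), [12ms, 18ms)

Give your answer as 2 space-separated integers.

Processing requests:
  req#1 t=7ms (window 1): ALLOW
  req#2 t=8ms (window 1): ALLOW
  req#3 t=8ms (window 1): ALLOW
  req#4 t=8ms (window 1): ALLOW
  req#5 t=8ms (window 1): ALLOW
  req#6 t=9ms (window 1): DENY
  req#7 t=9ms (window 1): DENY
  req#8 t=9ms (window 1): DENY
  req#9 t=9ms (window 1): DENY
  req#10 t=16ms (window 2): ALLOW
  req#11 t=16ms (window 2): ALLOW
  req#12 t=17ms (window 2): ALLOW
  req#13 t=17ms (window 2): ALLOW
  req#14 t=17ms (window 2): ALLOW
  req#15 t=17ms (window 2): DENY
  req#16 t=17ms (window 2): DENY
  req#17 t=17ms (window 2): DENY

Allowed counts by window: 5 5

Answer: 5 5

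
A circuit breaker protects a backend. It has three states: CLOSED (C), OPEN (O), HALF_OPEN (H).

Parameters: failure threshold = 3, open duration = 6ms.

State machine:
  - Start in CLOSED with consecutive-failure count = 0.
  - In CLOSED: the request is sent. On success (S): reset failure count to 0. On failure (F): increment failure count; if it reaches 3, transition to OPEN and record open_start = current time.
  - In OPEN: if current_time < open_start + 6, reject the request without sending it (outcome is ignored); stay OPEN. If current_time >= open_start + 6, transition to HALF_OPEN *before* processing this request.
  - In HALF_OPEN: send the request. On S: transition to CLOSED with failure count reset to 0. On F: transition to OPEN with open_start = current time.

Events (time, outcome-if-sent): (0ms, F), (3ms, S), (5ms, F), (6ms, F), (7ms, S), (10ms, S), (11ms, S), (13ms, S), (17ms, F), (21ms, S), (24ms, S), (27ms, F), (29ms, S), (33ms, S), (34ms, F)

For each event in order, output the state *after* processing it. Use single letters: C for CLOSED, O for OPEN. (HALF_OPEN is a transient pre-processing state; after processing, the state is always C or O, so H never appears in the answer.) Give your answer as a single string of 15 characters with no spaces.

State after each event:
  event#1 t=0ms outcome=F: state=CLOSED
  event#2 t=3ms outcome=S: state=CLOSED
  event#3 t=5ms outcome=F: state=CLOSED
  event#4 t=6ms outcome=F: state=CLOSED
  event#5 t=7ms outcome=S: state=CLOSED
  event#6 t=10ms outcome=S: state=CLOSED
  event#7 t=11ms outcome=S: state=CLOSED
  event#8 t=13ms outcome=S: state=CLOSED
  event#9 t=17ms outcome=F: state=CLOSED
  event#10 t=21ms outcome=S: state=CLOSED
  event#11 t=24ms outcome=S: state=CLOSED
  event#12 t=27ms outcome=F: state=CLOSED
  event#13 t=29ms outcome=S: state=CLOSED
  event#14 t=33ms outcome=S: state=CLOSED
  event#15 t=34ms outcome=F: state=CLOSED

Answer: CCCCCCCCCCCCCCC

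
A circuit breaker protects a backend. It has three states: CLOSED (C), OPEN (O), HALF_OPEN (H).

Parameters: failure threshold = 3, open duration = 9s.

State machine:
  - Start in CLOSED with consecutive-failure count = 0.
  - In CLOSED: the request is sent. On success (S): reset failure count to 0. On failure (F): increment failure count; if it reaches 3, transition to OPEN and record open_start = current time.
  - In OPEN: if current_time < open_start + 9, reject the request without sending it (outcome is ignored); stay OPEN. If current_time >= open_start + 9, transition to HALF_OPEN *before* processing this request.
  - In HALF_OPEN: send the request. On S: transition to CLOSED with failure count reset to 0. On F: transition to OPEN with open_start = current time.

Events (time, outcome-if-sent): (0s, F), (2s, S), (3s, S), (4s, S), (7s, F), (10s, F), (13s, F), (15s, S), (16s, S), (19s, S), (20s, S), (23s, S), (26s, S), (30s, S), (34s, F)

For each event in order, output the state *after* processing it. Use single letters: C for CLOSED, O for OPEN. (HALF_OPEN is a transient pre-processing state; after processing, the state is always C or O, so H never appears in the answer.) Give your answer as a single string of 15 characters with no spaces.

Answer: CCCCCCOOOOOCCCC

Derivation:
State after each event:
  event#1 t=0s outcome=F: state=CLOSED
  event#2 t=2s outcome=S: state=CLOSED
  event#3 t=3s outcome=S: state=CLOSED
  event#4 t=4s outcome=S: state=CLOSED
  event#5 t=7s outcome=F: state=CLOSED
  event#6 t=10s outcome=F: state=CLOSED
  event#7 t=13s outcome=F: state=OPEN
  event#8 t=15s outcome=S: state=OPEN
  event#9 t=16s outcome=S: state=OPEN
  event#10 t=19s outcome=S: state=OPEN
  event#11 t=20s outcome=S: state=OPEN
  event#12 t=23s outcome=S: state=CLOSED
  event#13 t=26s outcome=S: state=CLOSED
  event#14 t=30s outcome=S: state=CLOSED
  event#15 t=34s outcome=F: state=CLOSED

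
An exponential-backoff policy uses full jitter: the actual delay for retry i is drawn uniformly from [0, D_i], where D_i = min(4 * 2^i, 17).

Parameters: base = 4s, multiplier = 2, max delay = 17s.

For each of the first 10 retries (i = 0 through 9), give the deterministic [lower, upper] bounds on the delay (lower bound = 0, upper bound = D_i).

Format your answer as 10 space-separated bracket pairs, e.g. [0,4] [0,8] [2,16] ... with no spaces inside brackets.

Answer: [0,4] [0,8] [0,16] [0,17] [0,17] [0,17] [0,17] [0,17] [0,17] [0,17]

Derivation:
Computing bounds per retry:
  i=0: D_i=min(4*2^0,17)=4, bounds=[0,4]
  i=1: D_i=min(4*2^1,17)=8, bounds=[0,8]
  i=2: D_i=min(4*2^2,17)=16, bounds=[0,16]
  i=3: D_i=min(4*2^3,17)=17, bounds=[0,17]
  i=4: D_i=min(4*2^4,17)=17, bounds=[0,17]
  i=5: D_i=min(4*2^5,17)=17, bounds=[0,17]
  i=6: D_i=min(4*2^6,17)=17, bounds=[0,17]
  i=7: D_i=min(4*2^7,17)=17, bounds=[0,17]
  i=8: D_i=min(4*2^8,17)=17, bounds=[0,17]
  i=9: D_i=min(4*2^9,17)=17, bounds=[0,17]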